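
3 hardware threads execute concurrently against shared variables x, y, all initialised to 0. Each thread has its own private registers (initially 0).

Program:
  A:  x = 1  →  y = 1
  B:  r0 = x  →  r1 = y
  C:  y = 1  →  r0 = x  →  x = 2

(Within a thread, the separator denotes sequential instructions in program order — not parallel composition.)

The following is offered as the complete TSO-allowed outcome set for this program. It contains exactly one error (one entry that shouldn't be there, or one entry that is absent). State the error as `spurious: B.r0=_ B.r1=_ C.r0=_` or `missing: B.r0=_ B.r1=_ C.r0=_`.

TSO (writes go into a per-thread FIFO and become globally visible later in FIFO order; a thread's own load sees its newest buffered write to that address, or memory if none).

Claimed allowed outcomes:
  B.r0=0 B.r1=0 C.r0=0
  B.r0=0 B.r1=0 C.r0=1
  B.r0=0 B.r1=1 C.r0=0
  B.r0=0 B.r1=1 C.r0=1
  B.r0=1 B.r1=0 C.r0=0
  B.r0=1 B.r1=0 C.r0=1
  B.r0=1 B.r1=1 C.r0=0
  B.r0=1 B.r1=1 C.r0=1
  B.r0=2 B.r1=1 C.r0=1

missing: B.r0=2 B.r1=1 C.r0=0

outcome vector order: (B.r0,B.r1,C.r0)
[TSO] allowed = {0/0/0, 0/0/1, 0/1/0, 0/1/1, 1/0/0, 1/0/1, 1/1/0, 1/1/1, 2/1/0, 2/1/1}
TSO∖claimed = {2/1/0}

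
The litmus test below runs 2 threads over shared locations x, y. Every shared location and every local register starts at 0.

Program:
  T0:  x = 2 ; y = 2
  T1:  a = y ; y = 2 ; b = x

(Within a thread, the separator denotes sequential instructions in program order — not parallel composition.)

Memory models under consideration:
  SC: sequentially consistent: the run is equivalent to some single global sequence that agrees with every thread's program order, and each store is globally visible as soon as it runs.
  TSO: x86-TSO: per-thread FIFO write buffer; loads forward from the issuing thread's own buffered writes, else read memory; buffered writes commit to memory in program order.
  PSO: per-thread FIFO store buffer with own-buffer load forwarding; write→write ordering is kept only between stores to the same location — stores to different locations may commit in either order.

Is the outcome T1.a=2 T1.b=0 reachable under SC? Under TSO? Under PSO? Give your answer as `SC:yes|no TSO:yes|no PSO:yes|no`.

outcome vector order: (T1.a,T1.b)
SC: 3 outcomes — {(0,0); (0,2); (2,2)}
TSO: 3 outcomes — {(0,0); (0,2); (2,2)}
PSO: 4 outcomes — {(0,0); (0,2); (2,0); (2,2)}
target (2,0) ∈ {PSO}

SC:no TSO:no PSO:yes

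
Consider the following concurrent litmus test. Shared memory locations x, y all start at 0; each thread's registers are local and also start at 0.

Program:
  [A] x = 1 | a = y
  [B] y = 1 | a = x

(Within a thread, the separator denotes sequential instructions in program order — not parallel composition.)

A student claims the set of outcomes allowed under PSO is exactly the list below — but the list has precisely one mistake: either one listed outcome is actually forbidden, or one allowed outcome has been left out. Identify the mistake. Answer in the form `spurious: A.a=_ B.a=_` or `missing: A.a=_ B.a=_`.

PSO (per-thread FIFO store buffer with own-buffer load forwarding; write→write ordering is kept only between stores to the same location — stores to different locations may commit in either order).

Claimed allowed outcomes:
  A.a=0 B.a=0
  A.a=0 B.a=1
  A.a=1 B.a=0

outcome vector order: (A.a,B.a)
PSO (4): 0/0; 0/1; 1/0; 1/1
PSO∖claimed = {1/1}

missing: A.a=1 B.a=1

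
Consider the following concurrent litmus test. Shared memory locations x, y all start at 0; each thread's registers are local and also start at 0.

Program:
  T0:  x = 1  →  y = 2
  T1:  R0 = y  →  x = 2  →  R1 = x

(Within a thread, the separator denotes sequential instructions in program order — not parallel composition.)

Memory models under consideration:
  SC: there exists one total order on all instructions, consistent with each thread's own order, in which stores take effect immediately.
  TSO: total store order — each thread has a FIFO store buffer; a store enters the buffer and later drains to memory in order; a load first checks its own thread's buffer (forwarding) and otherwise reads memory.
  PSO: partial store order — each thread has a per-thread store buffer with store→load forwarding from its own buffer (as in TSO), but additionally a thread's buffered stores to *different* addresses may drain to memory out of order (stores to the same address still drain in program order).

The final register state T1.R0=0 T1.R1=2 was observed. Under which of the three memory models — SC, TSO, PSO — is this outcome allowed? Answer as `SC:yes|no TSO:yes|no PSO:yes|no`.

outcome vector order: (T1.R0,T1.R1)
SC (3): 0/1 0/2 2/2
TSO (3): 0/1 0/2 2/2
PSO (4): 0/1 0/2 2/1 2/2
target 0/2 ∈ {SC,TSO,PSO}

SC:yes TSO:yes PSO:yes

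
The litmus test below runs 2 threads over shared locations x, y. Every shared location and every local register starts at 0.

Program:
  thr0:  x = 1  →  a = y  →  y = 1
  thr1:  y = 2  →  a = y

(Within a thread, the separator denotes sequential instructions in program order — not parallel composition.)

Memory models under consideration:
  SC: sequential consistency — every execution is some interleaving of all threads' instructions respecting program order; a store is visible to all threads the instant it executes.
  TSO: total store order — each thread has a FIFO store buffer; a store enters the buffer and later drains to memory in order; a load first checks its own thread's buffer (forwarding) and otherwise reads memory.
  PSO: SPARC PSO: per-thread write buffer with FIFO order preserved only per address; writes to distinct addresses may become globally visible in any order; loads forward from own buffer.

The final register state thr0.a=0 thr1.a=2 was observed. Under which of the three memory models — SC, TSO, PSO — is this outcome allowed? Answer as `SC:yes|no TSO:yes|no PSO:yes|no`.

outcome vector order: (thr0.a,thr1.a)
under SC → <0 1>, <0 2>, <2 1>, <2 2>
under TSO → <0 1>, <0 2>, <2 1>, <2 2>
under PSO → <0 1>, <0 2>, <2 1>, <2 2>
target <0 2> ∈ {SC,TSO,PSO}

SC:yes TSO:yes PSO:yes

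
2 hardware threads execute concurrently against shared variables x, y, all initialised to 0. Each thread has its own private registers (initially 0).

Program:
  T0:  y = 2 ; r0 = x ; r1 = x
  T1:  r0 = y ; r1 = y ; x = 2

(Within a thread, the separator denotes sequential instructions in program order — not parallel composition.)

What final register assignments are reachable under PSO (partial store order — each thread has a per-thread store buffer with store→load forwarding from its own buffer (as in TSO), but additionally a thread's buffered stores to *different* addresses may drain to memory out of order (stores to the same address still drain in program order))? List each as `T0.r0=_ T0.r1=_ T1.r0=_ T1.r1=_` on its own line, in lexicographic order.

outcome vector order: (T0.r0,T0.r1,T1.r0,T1.r1)
|PSO outcomes| = 9

T0.r0=0 T0.r1=0 T1.r0=0 T1.r1=0
T0.r0=0 T0.r1=0 T1.r0=0 T1.r1=2
T0.r0=0 T0.r1=0 T1.r0=2 T1.r1=2
T0.r0=0 T0.r1=2 T1.r0=0 T1.r1=0
T0.r0=0 T0.r1=2 T1.r0=0 T1.r1=2
T0.r0=0 T0.r1=2 T1.r0=2 T1.r1=2
T0.r0=2 T0.r1=2 T1.r0=0 T1.r1=0
T0.r0=2 T0.r1=2 T1.r0=0 T1.r1=2
T0.r0=2 T0.r1=2 T1.r0=2 T1.r1=2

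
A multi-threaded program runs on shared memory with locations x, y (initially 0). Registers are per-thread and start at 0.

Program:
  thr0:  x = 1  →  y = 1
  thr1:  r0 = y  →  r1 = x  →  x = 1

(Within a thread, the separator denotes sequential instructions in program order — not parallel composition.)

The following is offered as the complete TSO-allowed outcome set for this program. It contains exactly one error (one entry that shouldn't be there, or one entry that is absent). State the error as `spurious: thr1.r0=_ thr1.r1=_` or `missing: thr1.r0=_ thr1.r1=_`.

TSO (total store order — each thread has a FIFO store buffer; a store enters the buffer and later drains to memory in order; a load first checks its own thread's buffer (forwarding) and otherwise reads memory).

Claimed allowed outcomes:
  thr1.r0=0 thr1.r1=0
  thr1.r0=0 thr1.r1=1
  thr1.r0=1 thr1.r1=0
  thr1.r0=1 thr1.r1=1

spurious: thr1.r0=1 thr1.r1=0

outcome vector order: (thr1.r0,thr1.r1)
[TSO] allowed = {(0,0) (0,1) (1,1)}
claimed∖TSO = {(1,0)}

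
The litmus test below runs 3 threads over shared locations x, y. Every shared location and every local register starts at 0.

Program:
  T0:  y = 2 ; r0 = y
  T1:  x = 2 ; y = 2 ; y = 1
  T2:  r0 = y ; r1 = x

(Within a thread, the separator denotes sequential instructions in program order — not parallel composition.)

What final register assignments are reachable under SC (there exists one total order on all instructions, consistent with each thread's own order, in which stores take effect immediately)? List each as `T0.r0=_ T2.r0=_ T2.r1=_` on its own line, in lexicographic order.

T0.r0=1 T2.r0=0 T2.r1=0
T0.r0=1 T2.r0=0 T2.r1=2
T0.r0=1 T2.r0=1 T2.r1=2
T0.r0=1 T2.r0=2 T2.r1=0
T0.r0=1 T2.r0=2 T2.r1=2
T0.r0=2 T2.r0=0 T2.r1=0
T0.r0=2 T2.r0=0 T2.r1=2
T0.r0=2 T2.r0=1 T2.r1=2
T0.r0=2 T2.r0=2 T2.r1=0
T0.r0=2 T2.r0=2 T2.r1=2

outcome vector order: (T0.r0,T2.r0,T2.r1)
|SC outcomes| = 10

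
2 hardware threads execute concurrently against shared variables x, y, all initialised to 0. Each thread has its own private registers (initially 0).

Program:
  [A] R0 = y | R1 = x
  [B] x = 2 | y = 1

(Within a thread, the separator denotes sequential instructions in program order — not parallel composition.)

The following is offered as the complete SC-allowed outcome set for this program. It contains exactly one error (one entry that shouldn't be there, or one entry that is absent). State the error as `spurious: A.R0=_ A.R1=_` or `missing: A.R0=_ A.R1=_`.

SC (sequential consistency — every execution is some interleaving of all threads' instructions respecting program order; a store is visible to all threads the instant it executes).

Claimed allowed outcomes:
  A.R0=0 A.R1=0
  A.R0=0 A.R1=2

outcome vector order: (A.R0,A.R1)
SC (3): (0,0) (0,2) (1,2)
SC∖claimed = {(1,2)}

missing: A.R0=1 A.R1=2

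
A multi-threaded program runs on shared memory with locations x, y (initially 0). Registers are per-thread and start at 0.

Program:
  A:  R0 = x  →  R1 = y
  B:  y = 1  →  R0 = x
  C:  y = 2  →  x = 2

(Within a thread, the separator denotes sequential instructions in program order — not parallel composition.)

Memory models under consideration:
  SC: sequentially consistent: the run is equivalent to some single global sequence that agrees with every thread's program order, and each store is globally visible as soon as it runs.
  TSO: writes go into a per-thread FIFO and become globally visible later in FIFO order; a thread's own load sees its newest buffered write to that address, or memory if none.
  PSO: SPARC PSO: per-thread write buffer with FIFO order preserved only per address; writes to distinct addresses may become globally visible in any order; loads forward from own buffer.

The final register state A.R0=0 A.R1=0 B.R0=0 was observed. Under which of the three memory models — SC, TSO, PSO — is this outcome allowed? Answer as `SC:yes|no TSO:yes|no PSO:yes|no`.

outcome vector order: (A.R0,A.R1,B.R0)
SC: 10 outcomes — {(0,0,0) (0,0,2) (0,1,0) (0,1,2) (0,2,0) (0,2,2) (2,1,0) (2,1,2) (2,2,0) (2,2,2)}
TSO: 10 outcomes — {(0,0,0) (0,0,2) (0,1,0) (0,1,2) (0,2,0) (0,2,2) (2,1,0) (2,1,2) (2,2,0) (2,2,2)}
PSO: 12 outcomes — {(0,0,0) (0,0,2) (0,1,0) (0,1,2) (0,2,0) (0,2,2) (2,0,0) (2,0,2) (2,1,0) (2,1,2) (2,2,0) (2,2,2)}
target (0,0,0) ∈ {SC,TSO,PSO}

SC:yes TSO:yes PSO:yes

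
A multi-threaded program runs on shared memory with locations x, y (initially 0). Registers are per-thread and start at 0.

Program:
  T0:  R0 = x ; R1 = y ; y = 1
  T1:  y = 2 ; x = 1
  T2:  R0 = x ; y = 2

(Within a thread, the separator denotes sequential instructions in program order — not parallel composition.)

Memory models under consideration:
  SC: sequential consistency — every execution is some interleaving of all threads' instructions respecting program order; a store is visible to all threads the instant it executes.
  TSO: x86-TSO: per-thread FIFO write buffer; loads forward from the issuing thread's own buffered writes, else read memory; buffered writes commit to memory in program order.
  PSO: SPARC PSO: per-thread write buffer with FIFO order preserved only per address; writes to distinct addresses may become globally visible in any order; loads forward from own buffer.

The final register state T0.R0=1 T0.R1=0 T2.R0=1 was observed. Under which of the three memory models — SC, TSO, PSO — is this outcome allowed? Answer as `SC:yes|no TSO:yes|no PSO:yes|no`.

SC:no TSO:no PSO:yes

outcome vector order: (T0.R0,T0.R1,T2.R0)
[SC] allowed = {0/0/0, 0/0/1, 0/2/0, 0/2/1, 1/2/0, 1/2/1}
[TSO] allowed = {0/0/0, 0/0/1, 0/2/0, 0/2/1, 1/2/0, 1/2/1}
[PSO] allowed = {0/0/0, 0/0/1, 0/2/0, 0/2/1, 1/0/0, 1/0/1, 1/2/0, 1/2/1}
target 1/0/1 ∈ {PSO}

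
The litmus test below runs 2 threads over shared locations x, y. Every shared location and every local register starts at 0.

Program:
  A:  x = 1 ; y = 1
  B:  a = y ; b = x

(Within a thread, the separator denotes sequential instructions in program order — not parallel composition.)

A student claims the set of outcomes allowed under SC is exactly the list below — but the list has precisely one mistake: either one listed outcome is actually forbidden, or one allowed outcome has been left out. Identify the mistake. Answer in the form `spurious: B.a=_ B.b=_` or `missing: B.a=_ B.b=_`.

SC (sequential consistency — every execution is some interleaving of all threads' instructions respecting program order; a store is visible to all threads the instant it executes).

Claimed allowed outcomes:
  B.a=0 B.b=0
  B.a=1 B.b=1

outcome vector order: (B.a,B.b)
under SC → <0 0>, <0 1>, <1 1>
SC∖claimed = {<0 1>}

missing: B.a=0 B.b=1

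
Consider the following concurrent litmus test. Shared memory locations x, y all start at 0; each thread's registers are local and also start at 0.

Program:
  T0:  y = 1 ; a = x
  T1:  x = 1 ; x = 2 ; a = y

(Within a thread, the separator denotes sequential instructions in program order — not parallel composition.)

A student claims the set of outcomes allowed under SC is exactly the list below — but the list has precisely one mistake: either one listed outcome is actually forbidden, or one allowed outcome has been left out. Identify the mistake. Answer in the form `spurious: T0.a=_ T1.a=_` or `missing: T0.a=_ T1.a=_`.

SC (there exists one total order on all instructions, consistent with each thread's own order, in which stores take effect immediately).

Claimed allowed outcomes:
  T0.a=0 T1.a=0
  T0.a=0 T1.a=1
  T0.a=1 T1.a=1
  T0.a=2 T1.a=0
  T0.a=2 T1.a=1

outcome vector order: (T0.a,T1.a)
SC: 4 outcomes — {<0 1>; <1 1>; <2 0>; <2 1>}
claimed∖SC = {<0 0>}

spurious: T0.a=0 T1.a=0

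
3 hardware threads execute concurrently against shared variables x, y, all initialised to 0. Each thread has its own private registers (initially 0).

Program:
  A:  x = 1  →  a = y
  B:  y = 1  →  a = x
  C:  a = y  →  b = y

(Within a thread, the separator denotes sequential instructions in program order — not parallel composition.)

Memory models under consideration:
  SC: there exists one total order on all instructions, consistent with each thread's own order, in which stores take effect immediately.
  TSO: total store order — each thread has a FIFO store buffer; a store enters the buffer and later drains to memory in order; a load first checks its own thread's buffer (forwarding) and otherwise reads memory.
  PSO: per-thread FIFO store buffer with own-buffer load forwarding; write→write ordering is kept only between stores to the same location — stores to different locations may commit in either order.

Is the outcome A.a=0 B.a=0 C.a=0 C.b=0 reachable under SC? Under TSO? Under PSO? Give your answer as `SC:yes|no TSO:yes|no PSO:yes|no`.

outcome vector order: (A.a,B.a,C.a,C.b)
SC (9): 0/1/0/0; 0/1/0/1; 0/1/1/1; 1/0/0/0; 1/0/0/1; 1/0/1/1; 1/1/0/0; 1/1/0/1; 1/1/1/1
TSO (12): 0/0/0/0; 0/0/0/1; 0/0/1/1; 0/1/0/0; 0/1/0/1; 0/1/1/1; 1/0/0/0; 1/0/0/1; 1/0/1/1; 1/1/0/0; 1/1/0/1; 1/1/1/1
PSO (12): 0/0/0/0; 0/0/0/1; 0/0/1/1; 0/1/0/0; 0/1/0/1; 0/1/1/1; 1/0/0/0; 1/0/0/1; 1/0/1/1; 1/1/0/0; 1/1/0/1; 1/1/1/1
target 0/0/0/0 ∈ {TSO,PSO}

SC:no TSO:yes PSO:yes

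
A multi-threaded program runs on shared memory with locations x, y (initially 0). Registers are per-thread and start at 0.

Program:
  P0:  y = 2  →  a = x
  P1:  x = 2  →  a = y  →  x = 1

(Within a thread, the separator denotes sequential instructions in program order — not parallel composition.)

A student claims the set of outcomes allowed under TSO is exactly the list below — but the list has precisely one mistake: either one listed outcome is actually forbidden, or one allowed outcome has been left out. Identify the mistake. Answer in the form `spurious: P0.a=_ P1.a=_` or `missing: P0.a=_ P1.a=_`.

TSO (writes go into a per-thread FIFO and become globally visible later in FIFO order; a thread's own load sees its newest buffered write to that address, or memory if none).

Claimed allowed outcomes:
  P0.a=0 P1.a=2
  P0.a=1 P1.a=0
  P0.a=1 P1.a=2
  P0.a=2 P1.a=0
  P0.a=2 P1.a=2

missing: P0.a=0 P1.a=0

outcome vector order: (P0.a,P1.a)
TSO (6): 00 02 10 12 20 22
TSO∖claimed = {00}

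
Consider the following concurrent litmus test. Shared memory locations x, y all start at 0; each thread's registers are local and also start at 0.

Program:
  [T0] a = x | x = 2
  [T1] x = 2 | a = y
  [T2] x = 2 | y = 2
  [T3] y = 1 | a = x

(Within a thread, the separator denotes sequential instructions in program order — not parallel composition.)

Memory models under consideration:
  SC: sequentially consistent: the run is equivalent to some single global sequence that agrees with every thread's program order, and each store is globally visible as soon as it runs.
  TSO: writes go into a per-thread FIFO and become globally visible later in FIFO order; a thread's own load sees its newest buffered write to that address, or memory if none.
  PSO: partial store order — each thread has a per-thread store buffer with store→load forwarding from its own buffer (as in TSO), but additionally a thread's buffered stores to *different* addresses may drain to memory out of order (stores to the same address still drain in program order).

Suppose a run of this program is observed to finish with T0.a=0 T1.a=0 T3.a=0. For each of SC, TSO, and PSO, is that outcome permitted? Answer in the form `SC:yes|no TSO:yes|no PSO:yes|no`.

SC:no TSO:yes PSO:yes

outcome vector order: (T0.a,T1.a,T3.a)
SC (10): 0/0/2; 0/1/0; 0/1/2; 0/2/0; 0/2/2; 2/0/2; 2/1/0; 2/1/2; 2/2/0; 2/2/2
TSO (12): 0/0/0; 0/0/2; 0/1/0; 0/1/2; 0/2/0; 0/2/2; 2/0/0; 2/0/2; 2/1/0; 2/1/2; 2/2/0; 2/2/2
PSO (12): 0/0/0; 0/0/2; 0/1/0; 0/1/2; 0/2/0; 0/2/2; 2/0/0; 2/0/2; 2/1/0; 2/1/2; 2/2/0; 2/2/2
target 0/0/0 ∈ {TSO,PSO}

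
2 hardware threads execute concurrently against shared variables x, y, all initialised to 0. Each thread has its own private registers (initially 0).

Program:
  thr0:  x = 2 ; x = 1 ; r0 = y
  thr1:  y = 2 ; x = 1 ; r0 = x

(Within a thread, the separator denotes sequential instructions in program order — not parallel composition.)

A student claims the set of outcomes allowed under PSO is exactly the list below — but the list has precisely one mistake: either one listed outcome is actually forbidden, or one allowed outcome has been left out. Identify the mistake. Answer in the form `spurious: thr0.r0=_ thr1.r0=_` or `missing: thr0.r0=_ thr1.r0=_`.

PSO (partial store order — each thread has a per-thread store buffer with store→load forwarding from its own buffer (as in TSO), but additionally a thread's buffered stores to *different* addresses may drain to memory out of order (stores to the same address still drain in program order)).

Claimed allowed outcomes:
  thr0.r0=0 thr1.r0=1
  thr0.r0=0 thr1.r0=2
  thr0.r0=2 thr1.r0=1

missing: thr0.r0=2 thr1.r0=2

outcome vector order: (thr0.r0,thr1.r0)
under PSO → (0,1); (0,2); (2,1); (2,2)
PSO∖claimed = {(2,2)}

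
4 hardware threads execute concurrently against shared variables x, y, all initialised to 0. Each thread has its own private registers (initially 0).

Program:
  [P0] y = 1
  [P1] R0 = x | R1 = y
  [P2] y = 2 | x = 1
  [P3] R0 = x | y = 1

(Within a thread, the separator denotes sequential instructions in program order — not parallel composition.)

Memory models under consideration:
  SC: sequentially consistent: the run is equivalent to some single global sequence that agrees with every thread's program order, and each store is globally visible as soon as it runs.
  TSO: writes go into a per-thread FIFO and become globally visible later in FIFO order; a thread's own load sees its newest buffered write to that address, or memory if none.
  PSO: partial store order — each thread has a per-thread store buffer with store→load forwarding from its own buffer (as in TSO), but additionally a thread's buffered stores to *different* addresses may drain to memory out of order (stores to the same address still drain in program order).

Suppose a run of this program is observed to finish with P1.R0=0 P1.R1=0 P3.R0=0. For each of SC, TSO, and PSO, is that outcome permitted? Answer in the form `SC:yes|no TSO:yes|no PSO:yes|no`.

outcome vector order: (P1.R0,P1.R1,P3.R0)
under SC → (0,0,0); (0,0,1); (0,1,0); (0,1,1); (0,2,0); (0,2,1); (1,1,0); (1,1,1); (1,2,0); (1,2,1)
under TSO → (0,0,0); (0,0,1); (0,1,0); (0,1,1); (0,2,0); (0,2,1); (1,1,0); (1,1,1); (1,2,0); (1,2,1)
under PSO → (0,0,0); (0,0,1); (0,1,0); (0,1,1); (0,2,0); (0,2,1); (1,0,0); (1,0,1); (1,1,0); (1,1,1); (1,2,0); (1,2,1)
target (0,0,0) ∈ {SC,TSO,PSO}

SC:yes TSO:yes PSO:yes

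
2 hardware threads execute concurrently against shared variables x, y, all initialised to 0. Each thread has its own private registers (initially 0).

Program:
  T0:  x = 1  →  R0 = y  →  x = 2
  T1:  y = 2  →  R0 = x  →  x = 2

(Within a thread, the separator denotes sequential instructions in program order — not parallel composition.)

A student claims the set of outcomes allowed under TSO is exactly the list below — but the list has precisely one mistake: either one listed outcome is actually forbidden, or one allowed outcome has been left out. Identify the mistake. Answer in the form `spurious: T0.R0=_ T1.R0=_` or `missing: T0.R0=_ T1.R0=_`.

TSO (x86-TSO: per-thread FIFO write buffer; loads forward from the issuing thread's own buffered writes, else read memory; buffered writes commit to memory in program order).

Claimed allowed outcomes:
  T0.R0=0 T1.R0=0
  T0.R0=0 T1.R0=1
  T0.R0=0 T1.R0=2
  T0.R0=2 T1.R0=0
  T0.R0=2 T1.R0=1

outcome vector order: (T0.R0,T1.R0)
TSO (6): 00 01 02 20 21 22
TSO∖claimed = {22}

missing: T0.R0=2 T1.R0=2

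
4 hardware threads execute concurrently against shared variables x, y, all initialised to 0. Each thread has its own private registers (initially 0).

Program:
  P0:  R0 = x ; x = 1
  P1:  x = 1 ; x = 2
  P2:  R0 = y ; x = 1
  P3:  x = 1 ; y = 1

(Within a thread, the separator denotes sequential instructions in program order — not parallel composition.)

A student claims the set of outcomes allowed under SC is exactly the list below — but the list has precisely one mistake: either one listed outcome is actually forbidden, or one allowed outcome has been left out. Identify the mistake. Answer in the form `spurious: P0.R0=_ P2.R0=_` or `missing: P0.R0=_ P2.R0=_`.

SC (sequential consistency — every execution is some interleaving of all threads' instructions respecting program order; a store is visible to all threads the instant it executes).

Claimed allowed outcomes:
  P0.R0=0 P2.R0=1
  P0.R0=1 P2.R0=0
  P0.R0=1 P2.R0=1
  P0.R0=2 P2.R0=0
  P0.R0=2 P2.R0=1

missing: P0.R0=0 P2.R0=0

outcome vector order: (P0.R0,P2.R0)
[SC] allowed = {0/0; 0/1; 1/0; 1/1; 2/0; 2/1}
SC∖claimed = {0/0}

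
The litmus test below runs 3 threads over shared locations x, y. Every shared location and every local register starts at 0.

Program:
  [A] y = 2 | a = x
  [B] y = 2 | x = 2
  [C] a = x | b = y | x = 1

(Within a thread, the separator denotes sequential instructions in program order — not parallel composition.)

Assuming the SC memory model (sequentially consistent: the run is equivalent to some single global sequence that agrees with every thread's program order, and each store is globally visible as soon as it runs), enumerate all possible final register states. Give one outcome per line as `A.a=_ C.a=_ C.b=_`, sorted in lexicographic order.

A.a=0 C.a=0 C.b=0
A.a=0 C.a=0 C.b=2
A.a=0 C.a=2 C.b=2
A.a=1 C.a=0 C.b=0
A.a=1 C.a=0 C.b=2
A.a=1 C.a=2 C.b=2
A.a=2 C.a=0 C.b=0
A.a=2 C.a=0 C.b=2
A.a=2 C.a=2 C.b=2

outcome vector order: (A.a,C.a,C.b)
|SC outcomes| = 9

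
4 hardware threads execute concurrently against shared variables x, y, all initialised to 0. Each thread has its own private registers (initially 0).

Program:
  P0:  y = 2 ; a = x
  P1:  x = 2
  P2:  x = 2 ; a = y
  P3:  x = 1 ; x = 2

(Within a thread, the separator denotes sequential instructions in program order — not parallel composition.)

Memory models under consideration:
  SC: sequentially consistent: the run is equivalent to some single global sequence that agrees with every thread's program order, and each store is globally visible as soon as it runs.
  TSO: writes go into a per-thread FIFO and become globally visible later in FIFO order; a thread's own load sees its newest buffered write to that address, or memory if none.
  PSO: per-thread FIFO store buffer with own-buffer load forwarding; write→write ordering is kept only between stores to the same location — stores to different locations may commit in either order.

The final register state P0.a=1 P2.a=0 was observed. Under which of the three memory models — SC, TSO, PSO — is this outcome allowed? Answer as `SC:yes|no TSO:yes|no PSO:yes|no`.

outcome vector order: (P0.a,P2.a)
under SC → 02; 10; 12; 20; 22
under TSO → 00; 02; 10; 12; 20; 22
under PSO → 00; 02; 10; 12; 20; 22
target 10 ∈ {SC,TSO,PSO}

SC:yes TSO:yes PSO:yes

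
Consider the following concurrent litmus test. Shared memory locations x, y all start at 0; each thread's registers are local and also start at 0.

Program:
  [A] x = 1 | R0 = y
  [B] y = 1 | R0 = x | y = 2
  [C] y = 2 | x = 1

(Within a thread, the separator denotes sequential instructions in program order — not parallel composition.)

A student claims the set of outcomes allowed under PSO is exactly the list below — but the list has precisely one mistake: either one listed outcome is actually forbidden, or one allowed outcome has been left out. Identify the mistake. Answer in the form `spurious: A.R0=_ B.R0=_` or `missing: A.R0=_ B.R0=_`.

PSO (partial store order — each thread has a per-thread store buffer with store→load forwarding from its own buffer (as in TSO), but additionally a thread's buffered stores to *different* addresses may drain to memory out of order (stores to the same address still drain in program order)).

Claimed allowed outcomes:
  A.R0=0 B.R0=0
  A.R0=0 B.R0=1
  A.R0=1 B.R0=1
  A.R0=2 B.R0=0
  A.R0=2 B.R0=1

outcome vector order: (A.R0,B.R0)
PSO (6): 0/0 0/1 1/0 1/1 2/0 2/1
PSO∖claimed = {1/0}

missing: A.R0=1 B.R0=0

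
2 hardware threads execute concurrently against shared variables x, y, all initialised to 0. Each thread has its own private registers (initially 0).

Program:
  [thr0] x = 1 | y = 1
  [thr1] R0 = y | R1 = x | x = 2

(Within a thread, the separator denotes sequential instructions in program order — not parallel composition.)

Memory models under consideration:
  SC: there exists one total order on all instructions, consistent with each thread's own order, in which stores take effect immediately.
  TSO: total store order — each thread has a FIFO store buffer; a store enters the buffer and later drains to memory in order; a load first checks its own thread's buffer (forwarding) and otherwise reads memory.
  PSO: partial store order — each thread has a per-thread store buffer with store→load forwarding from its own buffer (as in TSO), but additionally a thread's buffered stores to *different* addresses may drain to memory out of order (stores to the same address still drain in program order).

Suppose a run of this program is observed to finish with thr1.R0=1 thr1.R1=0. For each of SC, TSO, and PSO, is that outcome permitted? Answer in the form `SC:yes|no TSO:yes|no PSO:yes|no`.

outcome vector order: (thr1.R0,thr1.R1)
[SC] allowed = {0/0 0/1 1/1}
[TSO] allowed = {0/0 0/1 1/1}
[PSO] allowed = {0/0 0/1 1/0 1/1}
target 1/0 ∈ {PSO}

SC:no TSO:no PSO:yes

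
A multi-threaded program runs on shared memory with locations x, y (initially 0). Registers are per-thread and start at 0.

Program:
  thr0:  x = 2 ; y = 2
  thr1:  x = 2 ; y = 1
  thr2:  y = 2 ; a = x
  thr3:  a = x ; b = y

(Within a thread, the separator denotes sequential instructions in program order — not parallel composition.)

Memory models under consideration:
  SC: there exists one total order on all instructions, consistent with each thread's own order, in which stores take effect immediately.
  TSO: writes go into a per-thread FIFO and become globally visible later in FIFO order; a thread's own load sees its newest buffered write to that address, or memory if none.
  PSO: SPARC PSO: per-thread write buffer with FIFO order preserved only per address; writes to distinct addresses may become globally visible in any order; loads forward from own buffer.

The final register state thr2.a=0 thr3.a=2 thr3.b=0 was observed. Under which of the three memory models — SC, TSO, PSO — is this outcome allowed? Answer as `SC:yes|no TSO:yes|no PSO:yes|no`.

outcome vector order: (thr2.a,thr3.a,thr3.b)
SC: 11 outcomes — {0/0/0, 0/0/1, 0/0/2, 0/2/1, 0/2/2, 2/0/0, 2/0/1, 2/0/2, 2/2/0, 2/2/1, 2/2/2}
TSO: 12 outcomes — {0/0/0, 0/0/1, 0/0/2, 0/2/0, 0/2/1, 0/2/2, 2/0/0, 2/0/1, 2/0/2, 2/2/0, 2/2/1, 2/2/2}
PSO: 12 outcomes — {0/0/0, 0/0/1, 0/0/2, 0/2/0, 0/2/1, 0/2/2, 2/0/0, 2/0/1, 2/0/2, 2/2/0, 2/2/1, 2/2/2}
target 0/2/0 ∈ {TSO,PSO}

SC:no TSO:yes PSO:yes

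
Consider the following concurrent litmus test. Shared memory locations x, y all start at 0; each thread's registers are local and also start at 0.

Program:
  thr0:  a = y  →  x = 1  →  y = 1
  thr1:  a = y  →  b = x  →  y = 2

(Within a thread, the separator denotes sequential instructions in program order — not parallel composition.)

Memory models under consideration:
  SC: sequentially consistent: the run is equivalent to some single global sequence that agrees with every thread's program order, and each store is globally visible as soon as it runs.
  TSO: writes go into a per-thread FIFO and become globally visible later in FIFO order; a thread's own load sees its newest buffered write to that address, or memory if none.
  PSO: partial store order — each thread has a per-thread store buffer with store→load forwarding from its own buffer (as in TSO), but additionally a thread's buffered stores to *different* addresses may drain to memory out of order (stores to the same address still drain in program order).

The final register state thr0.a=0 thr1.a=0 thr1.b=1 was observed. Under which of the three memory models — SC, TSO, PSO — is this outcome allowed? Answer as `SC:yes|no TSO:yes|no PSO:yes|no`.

outcome vector order: (thr0.a,thr1.a,thr1.b)
SC (4): 000, 001, 011, 200
TSO (4): 000, 001, 011, 200
PSO (5): 000, 001, 010, 011, 200
target 001 ∈ {SC,TSO,PSO}

SC:yes TSO:yes PSO:yes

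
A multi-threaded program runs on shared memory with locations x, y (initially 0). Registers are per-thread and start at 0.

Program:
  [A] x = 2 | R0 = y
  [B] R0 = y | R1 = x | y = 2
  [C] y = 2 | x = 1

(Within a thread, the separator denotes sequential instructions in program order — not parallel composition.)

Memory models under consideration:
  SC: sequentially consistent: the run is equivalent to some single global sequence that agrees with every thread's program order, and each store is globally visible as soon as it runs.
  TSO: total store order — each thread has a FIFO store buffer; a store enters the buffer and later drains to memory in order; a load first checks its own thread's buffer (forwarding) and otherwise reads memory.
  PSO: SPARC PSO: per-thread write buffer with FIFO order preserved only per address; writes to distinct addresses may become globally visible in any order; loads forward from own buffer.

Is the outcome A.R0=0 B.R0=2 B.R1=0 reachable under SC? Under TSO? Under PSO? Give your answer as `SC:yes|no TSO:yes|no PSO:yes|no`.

outcome vector order: (A.R0,B.R0,B.R1)
SC: 11 outcomes — {<0 0 0>, <0 0 1>, <0 0 2>, <0 2 1>, <0 2 2>, <2 0 0>, <2 0 1>, <2 0 2>, <2 2 0>, <2 2 1>, <2 2 2>}
TSO: 12 outcomes — {<0 0 0>, <0 0 1>, <0 0 2>, <0 2 0>, <0 2 1>, <0 2 2>, <2 0 0>, <2 0 1>, <2 0 2>, <2 2 0>, <2 2 1>, <2 2 2>}
PSO: 12 outcomes — {<0 0 0>, <0 0 1>, <0 0 2>, <0 2 0>, <0 2 1>, <0 2 2>, <2 0 0>, <2 0 1>, <2 0 2>, <2 2 0>, <2 2 1>, <2 2 2>}
target <0 2 0> ∈ {TSO,PSO}

SC:no TSO:yes PSO:yes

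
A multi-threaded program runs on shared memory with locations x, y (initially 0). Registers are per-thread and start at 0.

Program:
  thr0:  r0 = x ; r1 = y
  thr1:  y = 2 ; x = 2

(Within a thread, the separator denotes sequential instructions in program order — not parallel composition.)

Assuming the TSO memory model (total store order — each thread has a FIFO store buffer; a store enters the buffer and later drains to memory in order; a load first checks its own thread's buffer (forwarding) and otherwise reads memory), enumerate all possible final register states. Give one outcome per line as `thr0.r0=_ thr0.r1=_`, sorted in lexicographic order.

thr0.r0=0 thr0.r1=0
thr0.r0=0 thr0.r1=2
thr0.r0=2 thr0.r1=2

outcome vector order: (thr0.r0,thr0.r1)
|TSO outcomes| = 3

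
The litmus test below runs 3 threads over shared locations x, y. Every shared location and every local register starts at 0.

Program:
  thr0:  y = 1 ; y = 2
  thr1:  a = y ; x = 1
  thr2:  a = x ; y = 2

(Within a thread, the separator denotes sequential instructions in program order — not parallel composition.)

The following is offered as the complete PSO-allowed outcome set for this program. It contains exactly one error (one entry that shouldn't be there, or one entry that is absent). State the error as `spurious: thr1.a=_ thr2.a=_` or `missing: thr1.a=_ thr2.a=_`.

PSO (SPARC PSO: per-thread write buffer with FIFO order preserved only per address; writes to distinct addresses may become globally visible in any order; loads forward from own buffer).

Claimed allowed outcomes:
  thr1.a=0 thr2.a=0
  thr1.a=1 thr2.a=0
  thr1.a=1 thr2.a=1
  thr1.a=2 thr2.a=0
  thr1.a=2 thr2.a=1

outcome vector order: (thr1.a,thr2.a)
PSO: 6 outcomes — {00 01 10 11 20 21}
PSO∖claimed = {01}

missing: thr1.a=0 thr2.a=1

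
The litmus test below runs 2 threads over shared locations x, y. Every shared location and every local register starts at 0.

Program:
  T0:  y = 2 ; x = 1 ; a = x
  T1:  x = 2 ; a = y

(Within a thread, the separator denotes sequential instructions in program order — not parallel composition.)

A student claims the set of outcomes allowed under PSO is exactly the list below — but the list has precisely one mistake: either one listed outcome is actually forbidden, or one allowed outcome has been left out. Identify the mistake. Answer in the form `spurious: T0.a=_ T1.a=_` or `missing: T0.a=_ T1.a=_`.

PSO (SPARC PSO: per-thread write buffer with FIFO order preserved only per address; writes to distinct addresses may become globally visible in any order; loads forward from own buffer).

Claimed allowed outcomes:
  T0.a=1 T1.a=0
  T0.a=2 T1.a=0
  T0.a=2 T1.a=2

missing: T0.a=1 T1.a=2

outcome vector order: (T0.a,T1.a)
PSO: 4 outcomes — {<1 0>, <1 2>, <2 0>, <2 2>}
PSO∖claimed = {<1 2>}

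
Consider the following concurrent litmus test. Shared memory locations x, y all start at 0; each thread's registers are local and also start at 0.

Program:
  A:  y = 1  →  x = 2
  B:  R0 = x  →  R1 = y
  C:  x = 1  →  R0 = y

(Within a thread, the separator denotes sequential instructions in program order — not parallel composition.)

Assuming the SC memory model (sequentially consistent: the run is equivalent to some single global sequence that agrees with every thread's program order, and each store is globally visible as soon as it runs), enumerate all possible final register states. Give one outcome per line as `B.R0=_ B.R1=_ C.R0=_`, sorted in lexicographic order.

B.R0=0 B.R1=0 C.R0=0
B.R0=0 B.R1=0 C.R0=1
B.R0=0 B.R1=1 C.R0=0
B.R0=0 B.R1=1 C.R0=1
B.R0=1 B.R1=0 C.R0=0
B.R0=1 B.R1=0 C.R0=1
B.R0=1 B.R1=1 C.R0=0
B.R0=1 B.R1=1 C.R0=1
B.R0=2 B.R1=1 C.R0=0
B.R0=2 B.R1=1 C.R0=1

outcome vector order: (B.R0,B.R1,C.R0)
|SC outcomes| = 10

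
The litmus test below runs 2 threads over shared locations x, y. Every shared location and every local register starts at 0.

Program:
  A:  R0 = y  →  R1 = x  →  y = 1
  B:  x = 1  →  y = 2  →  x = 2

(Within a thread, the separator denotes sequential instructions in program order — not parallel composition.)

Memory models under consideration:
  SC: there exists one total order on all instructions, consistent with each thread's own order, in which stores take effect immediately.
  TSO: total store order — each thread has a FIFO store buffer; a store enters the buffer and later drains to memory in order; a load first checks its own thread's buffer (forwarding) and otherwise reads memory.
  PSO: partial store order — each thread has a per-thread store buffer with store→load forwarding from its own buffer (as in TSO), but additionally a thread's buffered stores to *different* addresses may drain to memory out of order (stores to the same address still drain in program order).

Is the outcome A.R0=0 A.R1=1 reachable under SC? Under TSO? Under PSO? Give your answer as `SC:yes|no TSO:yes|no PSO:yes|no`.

outcome vector order: (A.R0,A.R1)
[SC] allowed = {0/0 0/1 0/2 2/1 2/2}
[TSO] allowed = {0/0 0/1 0/2 2/1 2/2}
[PSO] allowed = {0/0 0/1 0/2 2/0 2/1 2/2}
target 0/1 ∈ {SC,TSO,PSO}

SC:yes TSO:yes PSO:yes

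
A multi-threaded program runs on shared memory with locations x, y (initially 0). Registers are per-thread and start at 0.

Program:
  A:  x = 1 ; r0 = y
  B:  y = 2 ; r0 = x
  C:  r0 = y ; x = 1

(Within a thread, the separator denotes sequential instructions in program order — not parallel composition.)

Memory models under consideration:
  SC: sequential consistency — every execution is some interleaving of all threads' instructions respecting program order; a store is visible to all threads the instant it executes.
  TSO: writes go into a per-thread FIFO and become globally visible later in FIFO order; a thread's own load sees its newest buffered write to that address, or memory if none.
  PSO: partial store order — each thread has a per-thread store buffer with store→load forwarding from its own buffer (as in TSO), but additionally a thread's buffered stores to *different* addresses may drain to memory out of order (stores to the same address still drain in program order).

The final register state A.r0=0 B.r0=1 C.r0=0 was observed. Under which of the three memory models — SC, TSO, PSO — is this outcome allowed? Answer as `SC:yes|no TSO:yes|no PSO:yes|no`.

outcome vector order: (A.r0,B.r0,C.r0)
under SC → (0,1,0), (0,1,2), (2,0,0), (2,0,2), (2,1,0), (2,1,2)
under TSO → (0,0,0), (0,0,2), (0,1,0), (0,1,2), (2,0,0), (2,0,2), (2,1,0), (2,1,2)
under PSO → (0,0,0), (0,0,2), (0,1,0), (0,1,2), (2,0,0), (2,0,2), (2,1,0), (2,1,2)
target (0,1,0) ∈ {SC,TSO,PSO}

SC:yes TSO:yes PSO:yes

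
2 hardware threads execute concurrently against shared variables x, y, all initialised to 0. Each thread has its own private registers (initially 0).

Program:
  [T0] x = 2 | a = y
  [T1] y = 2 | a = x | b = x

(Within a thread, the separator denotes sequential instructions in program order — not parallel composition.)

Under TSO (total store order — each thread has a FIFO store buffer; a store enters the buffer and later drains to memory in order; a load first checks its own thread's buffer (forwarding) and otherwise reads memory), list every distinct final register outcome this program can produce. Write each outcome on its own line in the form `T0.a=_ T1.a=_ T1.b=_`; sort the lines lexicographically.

T0.a=0 T1.a=0 T1.b=0
T0.a=0 T1.a=0 T1.b=2
T0.a=0 T1.a=2 T1.b=2
T0.a=2 T1.a=0 T1.b=0
T0.a=2 T1.a=0 T1.b=2
T0.a=2 T1.a=2 T1.b=2

outcome vector order: (T0.a,T1.a,T1.b)
|TSO outcomes| = 6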